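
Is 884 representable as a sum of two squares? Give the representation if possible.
10² + 28² (a=10, b=28)

Factorization: 884 = 2^2 × 13 × 17
By Fermat: n is sum of two squares iff every prime p ≡ 3 (mod 4) appears to even power.
All primes ≡ 3 (mod 4) appear to even power.
Search a = 0, 1, 2, … for 884 - a² a perfect square: first hit at a = 10: 884 - 100 = 784 = 28².
884 = 10² + 28² = 100 + 784 ✓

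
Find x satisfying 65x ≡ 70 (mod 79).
x ≡ 74 (mod 79)

gcd(65, 79) = 1, which divides 70, so solutions exist.
Find 65^(-1) mod 79 by the extended Euclidean algorithm:
79 = 1 × 65 + 14  ⟹  14 = (1)·79 + (-1)·65
65 = 4 × 14 + 9  ⟹  9 = (-4)·79 + (5)·65
14 = 1 × 9 + 5  ⟹  5 = (5)·79 + (-6)·65
9 = 1 × 5 + 4  ⟹  4 = (-9)·79 + (11)·65
5 = 1 × 4 + 1  ⟹  1 = (14)·79 + (-17)·65
So (-17)·65 ≡ 1 (mod 79), i.e. 65^(-1) ≡ -17 ≡ 62 (mod 79).
x ≡ 62 × 70 = 4340 ≡ 74 (mod 79).
Check: 65 × 74 = 4810 ≡ 70 (mod 79).
Unique solution: x ≡ 74 (mod 79)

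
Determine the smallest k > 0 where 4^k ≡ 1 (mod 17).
4

17 is prime, so ord(4) divides φ(17) = 16.
Divisors of 16: 1, 2, 4, 8, 16.
Repeated squaring: 4^1 ≡ 4, 4^2 ≡ 16, 4^4 ≡ 1, 4^8 ≡ 1, 4^16 ≡ 1 (mod 17).
Test 4^d mod 17 for each divisor d in increasing order:
4^1 ≡ 4
4^2 ≡ 16
4^4 ≡ 1  ← first divisor giving 1
The order is 4.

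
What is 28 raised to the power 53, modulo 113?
49

Repeated squaring. Binary of 53 = 110101.
28^1 ≡ 28 (mod 113); 28^2 ≡ 106 (mod 113); 28^4 ≡ 49 (mod 113); 28^8 ≡ 28 (mod 113); 28^16 ≡ 106 (mod 113); 28^32 ≡ 49 (mod 113)
28^53 = 28^1 × 28^4 × 28^16 × 28^32 ≡ 49 (mod 113)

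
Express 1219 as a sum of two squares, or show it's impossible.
Not possible

Factorization: 1219 = 23 × 53
By Fermat: n is sum of two squares iff every prime p ≡ 3 (mod 4) appears to even power.
Prime(s) ≡ 3 (mod 4) with odd exponent: [(23, 1)]
Therefore 1219 cannot be expressed as a² + b².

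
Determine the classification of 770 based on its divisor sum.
abundant

Proper divisors of 770: sum = 1 + 2 + 5 + 7 + 10 + 11 + 14 + 22 + 35 + 55 + 70 + 77 + 110 + 154 + 385 = 958
Since 958 > 770, 770 is abundant.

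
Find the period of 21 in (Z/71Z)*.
70

71 is prime, so ord(21) divides φ(71) = 70.
Divisors of 70: 1, 2, 5, 7, 10, 14, 35, 70.
Repeated squaring: 21^1 ≡ 21, 21^2 ≡ 15, 21^4 ≡ 12, 21^8 ≡ 2, 21^16 ≡ 4, 21^32 ≡ 16, 21^64 ≡ 43 (mod 71).
Test 21^d mod 71 for each divisor d in increasing order:
21^1 ≡ 21
21^2 ≡ 15
21^5 = 21^4·21^1 ≡ 39
21^7 = 21^4·21^2·21^1 ≡ 17
21^10 = 21^8·21^2 ≡ 30
21^14 = 21^8·21^4·21^2 ≡ 5
21^35 = 21^32·21^2·21^1 ≡ 70
21^70 = 21^64·21^4·21^2 ≡ 1  ← first divisor giving 1
The order is 70.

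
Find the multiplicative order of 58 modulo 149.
148

149 is prime, so ord(58) divides φ(149) = 148.
Divisors of 148: 1, 2, 4, 37, 74, 148.
Repeated squaring: 58^1 ≡ 58, 58^2 ≡ 86, 58^4 ≡ 95, 58^8 ≡ 85, 58^16 ≡ 73, 58^32 ≡ 114, 58^64 ≡ 33, 58^128 ≡ 46 (mod 149).
Test 58^d mod 149 for each divisor d in increasing order:
58^1 ≡ 58
58^2 ≡ 86
58^4 ≡ 95
58^37 = 58^32·58^4·58^1 ≡ 105
58^74 = 58^64·58^8·58^2 ≡ 148
58^148 = 58^128·58^16·58^4 ≡ 1  ← first divisor giving 1
The order is 148.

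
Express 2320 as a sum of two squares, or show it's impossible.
4² + 48² (a=4, b=48)

Factorization: 2320 = 2^4 × 5 × 29
By Fermat: n is sum of two squares iff every prime p ≡ 3 (mod 4) appears to even power.
All primes ≡ 3 (mod 4) appear to even power.
Search a = 0, 1, 2, … for 2320 - a² a perfect square: first hit at a = 4: 2320 - 16 = 2304 = 48².
2320 = 4² + 48² = 16 + 2304 ✓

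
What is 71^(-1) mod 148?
123

gcd(71, 148) = 1, so the inverse exists.
Extended Euclidean algorithm on (148, 71):
148 = 2 × 71 + 6  ⟹  6 = (1)·148 + (-2)·71
71 = 11 × 6 + 5  ⟹  5 = (-11)·148 + (23)·71
6 = 1 × 5 + 1  ⟹  1 = (12)·148 + (-25)·71
So (-25)·71 ≡ 1 (mod 148), i.e. 71^(-1) ≡ -25 ≡ 123 (mod 148).
Check: 71 × 123 = 8733 ≡ 1 (mod 148)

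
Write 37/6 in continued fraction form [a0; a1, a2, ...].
[6; 6]

Euclidean algorithm steps:
37 = 6 × 6 + 1
6 = 6 × 1 + 0
Continued fraction: [6; 6]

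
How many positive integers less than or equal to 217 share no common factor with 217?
180

217 = 7 × 31
φ(n) = n × ∏(1 - 1/p) for each prime p dividing n
φ(217) = 217 × (1 - 1/7) × (1 - 1/31) = 180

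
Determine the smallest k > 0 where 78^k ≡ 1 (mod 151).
25

151 is prime, so ord(78) divides φ(151) = 150.
Divisors of 150: 1, 2, 3, 5, 6, 10, 15, 25, 30, 50, 75, 150.
Repeated squaring: 78^1 ≡ 78, 78^2 ≡ 44, 78^4 ≡ 124, 78^8 ≡ 125, 78^16 ≡ 72, 78^32 ≡ 50, 78^64 ≡ 84, 78^128 ≡ 110 (mod 151).
Test 78^d mod 151 for each divisor d in increasing order:
78^1 ≡ 78
78^2 ≡ 44
78^3 = 78^2·78^1 ≡ 110
78^5 = 78^4·78^1 ≡ 8
78^6 = 78^4·78^2 ≡ 20
78^10 = 78^8·78^2 ≡ 64
78^15 = 78^8·78^4·78^2·78^1 ≡ 59
78^25 = 78^16·78^8·78^1 ≡ 1  ← first divisor giving 1
The order is 25.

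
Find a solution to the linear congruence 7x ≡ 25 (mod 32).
x ≡ 31 (mod 32)

gcd(7, 32) = 1, which divides 25, so solutions exist.
Find 7^(-1) mod 32 by the extended Euclidean algorithm:
32 = 4 × 7 + 4  ⟹  4 = (1)·32 + (-4)·7
7 = 1 × 4 + 3  ⟹  3 = (-1)·32 + (5)·7
4 = 1 × 3 + 1  ⟹  1 = (2)·32 + (-9)·7
So (-9)·7 ≡ 1 (mod 32), i.e. 7^(-1) ≡ -9 ≡ 23 (mod 32).
x ≡ 23 × 25 = 575 ≡ 31 (mod 32).
Check: 7 × 31 = 217 ≡ 25 (mod 32).
Unique solution: x ≡ 31 (mod 32)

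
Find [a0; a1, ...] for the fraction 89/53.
[1; 1, 2, 8, 2]

Euclidean algorithm steps:
89 = 1 × 53 + 36
53 = 1 × 36 + 17
36 = 2 × 17 + 2
17 = 8 × 2 + 1
2 = 2 × 1 + 0
Continued fraction: [1; 1, 2, 8, 2]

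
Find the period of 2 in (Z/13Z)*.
12

13 is prime, so ord(2) divides φ(13) = 12.
Divisors of 12: 1, 2, 3, 4, 6, 12.
Repeated squaring: 2^1 ≡ 2, 2^2 ≡ 4, 2^4 ≡ 3, 2^8 ≡ 9 (mod 13).
Test 2^d mod 13 for each divisor d in increasing order:
2^1 ≡ 2
2^2 ≡ 4
2^3 = 2^2·2^1 ≡ 8
2^4 ≡ 3
2^6 = 2^4·2^2 ≡ 12
2^12 = 2^8·2^4 ≡ 1  ← first divisor giving 1
The order is 12.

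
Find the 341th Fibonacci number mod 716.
73

Matrix identity: Q^n = [[F_(n+1), F_n], [F_n, F_(n-1)]] with Q = [[1,1],[1,0]].
n = 341 = 101010101₂. Square-and-multiply, entries mod 716:
Q^1 = [[1,1],[1,0]]
Q^2 = (Q^1)² = [[2,1],[1,1]]
Q^5 = (Q^2)²·Q = [[8,5],[5,3]]
Q^10 = (Q^5)² = [[89,55],[55,34]]
Q^21 = (Q^10)²·Q = [[527,206],[206,321]]
Q^42 = (Q^21)² = [[113,700],[700,129]]
Q^85 = (Q^42)²·Q = [[561,137],[137,424]]
Q^170 = (Q^85)² = [[550,337],[337,213]]
Q^341 = (Q^170)²·Q = [[160,73],[73,87]]
F_341 mod 716 = Q^341[0][1] = 73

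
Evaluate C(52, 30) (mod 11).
6

Using Lucas' theorem:
Write n=52 and k=30 in base 11:
n in base 11: [4, 8]
k in base 11: [2, 8]
C(52,30) mod 11 = ∏ C(n_i, k_i) mod 11
Digit binomials (mod 11): C(4,2) = 6; C(8,8) = 1
Product: 6 × 1 = 6 ≡ 6 (mod 11)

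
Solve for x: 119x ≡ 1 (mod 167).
80

gcd(119, 167) = 1, so the inverse exists.
Extended Euclidean algorithm on (167, 119):
167 = 1 × 119 + 48  ⟹  48 = (1)·167 + (-1)·119
119 = 2 × 48 + 23  ⟹  23 = (-2)·167 + (3)·119
48 = 2 × 23 + 2  ⟹  2 = (5)·167 + (-7)·119
23 = 11 × 2 + 1  ⟹  1 = (-57)·167 + (80)·119
So (80)·119 ≡ 1 (mod 167), i.e. 119^(-1) ≡ 80 (mod 167).
Check: 119 × 80 = 9520 ≡ 1 (mod 167)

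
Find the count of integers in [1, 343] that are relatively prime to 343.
294

343 = 7^3
φ(n) = n × ∏(1 - 1/p) for each prime p dividing n
φ(343) = 343 × (1 - 1/7) = 294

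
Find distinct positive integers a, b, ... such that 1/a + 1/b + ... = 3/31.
1/11 + 1/171 + 1/58311

Greedy algorithm:
3/31: ceiling(31/3) = 11, use 1/11
2/341: ceiling(341/2) = 171, use 1/171
1/58311: ceiling(58311/1) = 58311, use 1/58311
Result: 3/31 = 1/11 + 1/171 + 1/58311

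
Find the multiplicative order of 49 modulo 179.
89

179 is prime, so ord(49) divides φ(179) = 178.
Divisors of 178: 1, 2, 89, 178.
Repeated squaring: 49^1 ≡ 49, 49^2 ≡ 74, 49^4 ≡ 106, 49^8 ≡ 138, 49^16 ≡ 70, 49^32 ≡ 67, 49^64 ≡ 14, 49^128 ≡ 17 (mod 179).
Test 49^d mod 179 for each divisor d in increasing order:
49^1 ≡ 49
49^2 ≡ 74
49^89 = 49^64·49^16·49^8·49^1 ≡ 1  ← first divisor giving 1
The order is 89.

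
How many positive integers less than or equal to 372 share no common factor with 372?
120

372 = 2^2 × 3 × 31
φ(n) = n × ∏(1 - 1/p) for each prime p dividing n
φ(372) = 372 × (1 - 1/2) × (1 - 1/3) × (1 - 1/31) = 120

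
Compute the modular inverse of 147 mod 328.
299

gcd(147, 328) = 1, so the inverse exists.
Extended Euclidean algorithm on (328, 147):
328 = 2 × 147 + 34  ⟹  34 = (1)·328 + (-2)·147
147 = 4 × 34 + 11  ⟹  11 = (-4)·328 + (9)·147
34 = 3 × 11 + 1  ⟹  1 = (13)·328 + (-29)·147
So (-29)·147 ≡ 1 (mod 328), i.e. 147^(-1) ≡ -29 ≡ 299 (mod 328).
Check: 147 × 299 = 43953 ≡ 1 (mod 328)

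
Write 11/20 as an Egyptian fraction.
1/2 + 1/20

Greedy algorithm:
11/20: ceiling(20/11) = 2, use 1/2
1/20: ceiling(20/1) = 20, use 1/20
Result: 11/20 = 1/2 + 1/20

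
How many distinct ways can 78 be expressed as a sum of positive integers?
12132164

p(n) counts ways to write n as a sum of positive integers (order ignored).
Euler's pentagonal recurrence: p(k) = p(k-1) + p(k-2) - p(k-5) - p(k-7) + p(k-12) + p(k-15) - ... (offsets j(3j∓1)/2, signs ++--, p(0)=1, p(<0)=0).
DP table for k = 0..77: p(0)=1, p(1)=1, p(2)=2, p(3)=3, p(4)=5, p(5)=7, p(6)=11, p(7)=15, p(8)=22, p(9)=30, p(10)=42, p(11)=56, p(12)=77, p(13)=101, p(14)=135, p(15)=176, p(16)=231, p(17)=297, p(18)=385, p(19)=490, p(20)=627, p(21)=792, p(22)=1002, p(23)=1255, p(24)=1575, p(25)=1958, p(26)=2436, p(27)=3010, p(28)=3718, p(29)=4565, p(30)=5604, p(31)=6842, p(32)=8349, p(33)=10143, p(34)=12310, p(35)=14883, p(36)=17977, p(37)=21637, p(38)=26015, p(39)=31185, p(40)=37338, p(41)=44583, p(42)=53174, p(43)=63261, p(44)=75175, p(45)=89134, p(46)=105558, p(47)=124754, p(48)=147273, p(49)=173525, p(50)=204226, p(51)=239943, p(52)=281589, p(53)=329931, p(54)=386155, p(55)=451276, p(56)=526823, p(57)=614154, p(58)=715220, p(59)=831820, p(60)=966467, p(61)=1121505, p(62)=1300156, p(63)=1505499, p(64)=1741630, p(65)=2012558, p(66)=2323520, p(67)=2679689, p(68)=3087735, p(69)=3554345, p(70)=4087968, p(71)=4697205, p(72)=5392783, p(73)=6185689, p(74)=7089500, p(75)=8118264, p(76)=9289091, p(77)=10619863.
Final step: p(78) = p(77) + p(76) - p(73) - p(71) + p(66) + p(63) - p(56) - p(52) + p(43) + p(38) - p(27) - p(21) + p(8) + p(1)
= 10619863 + 9289091 - 6185689 - 4697205 + 2323520 + 1505499 - 526823 - 281589 + 63261 + 26015 - 3010 - 792 + 22 + 1
= 12132164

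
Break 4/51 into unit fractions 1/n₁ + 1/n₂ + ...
1/13 + 1/663

Greedy algorithm:
4/51: ceiling(51/4) = 13, use 1/13
1/663: ceiling(663/1) = 663, use 1/663
Result: 4/51 = 1/13 + 1/663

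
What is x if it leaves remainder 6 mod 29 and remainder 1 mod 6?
151

Using Chinese Remainder Theorem:
M = 29 × 6 = 174
M1 = 6, M2 = 29
y1 = 6^(-1) mod 29 = 5
y2 = 29^(-1) mod 6 = 5
x = (6×6×5 + 1×29×5) mod 174 = 151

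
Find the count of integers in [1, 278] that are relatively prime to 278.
138

278 = 2 × 139
φ(n) = n × ∏(1 - 1/p) for each prime p dividing n
φ(278) = 278 × (1 - 1/2) × (1 - 1/139) = 138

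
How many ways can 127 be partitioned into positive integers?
3913864295

p(n) counts ways to write n as a sum of positive integers (order ignored).
Euler's pentagonal recurrence: p(k) = p(k-1) + p(k-2) - p(k-5) - p(k-7) + p(k-12) + p(k-15) - ... (offsets j(3j∓1)/2, signs ++--, p(0)=1, p(<0)=0).
DP table for k = 0..126: p(0)=1, p(1)=1, p(2)=2, p(3)=3, p(4)=5, p(5)=7, p(6)=11, p(7)=15, p(8)=22, p(9)=30, p(10)=42, p(11)=56, p(12)=77, p(13)=101, p(14)=135, p(15)=176, p(16)=231, p(17)=297, p(18)=385, p(19)=490, p(20)=627, p(21)=792, p(22)=1002, p(23)=1255, p(24)=1575, p(25)=1958, p(26)=2436, p(27)=3010, p(28)=3718, p(29)=4565, p(30)=5604, p(31)=6842, p(32)=8349, p(33)=10143, p(34)=12310, p(35)=14883, p(36)=17977, p(37)=21637, p(38)=26015, p(39)=31185, p(40)=37338, p(41)=44583, p(42)=53174, p(43)=63261, p(44)=75175, p(45)=89134, p(46)=105558, p(47)=124754, p(48)=147273, p(49)=173525, p(50)=204226, p(51)=239943, p(52)=281589, p(53)=329931, p(54)=386155, p(55)=451276, p(56)=526823, p(57)=614154, p(58)=715220, p(59)=831820, p(60)=966467, p(61)=1121505, p(62)=1300156, p(63)=1505499, p(64)=1741630, p(65)=2012558, p(66)=2323520, p(67)=2679689, p(68)=3087735, p(69)=3554345, p(70)=4087968, p(71)=4697205, p(72)=5392783, p(73)=6185689, p(74)=7089500, p(75)=8118264, p(76)=9289091, p(77)=10619863, p(78)=12132164, p(79)=13848650, p(80)=15796476, p(81)=18004327, p(82)=20506255, p(83)=23338469, p(84)=26543660, p(85)=30167357, p(86)=34262962, p(87)=38887673, p(88)=44108109, p(89)=49995925, p(90)=56634173, p(91)=64112359, p(92)=72533807, p(93)=82010177, p(94)=92669720, p(95)=104651419, p(96)=118114304, p(97)=133230930, p(98)=150198136, p(99)=169229875, p(100)=190569292, p(101)=214481126, p(102)=241265379, p(103)=271248950, p(104)=304801365, p(105)=342325709, p(106)=384276336, p(107)=431149389, p(108)=483502844, p(109)=541946240, p(110)=607163746, p(111)=679903203, p(112)=761002156, p(113)=851376628, p(114)=952050665, p(115)=1064144451, p(116)=1188908248, p(117)=1327710076, p(118)=1482074143, p(119)=1653668665, p(120)=1844349560, p(121)=2056148051, p(122)=2291320912, p(123)=2552338241, p(124)=2841940500, p(125)=3163127352, p(126)=3519222692.
Final step: p(127) = p(126) + p(125) - p(122) - p(120) + p(115) + p(112) - p(105) - p(101) + p(92) + p(87) - p(76) - p(70) + p(57) + p(50) - p(35) - p(27) + p(10) + p(1)
= 3519222692 + 3163127352 - 2291320912 - 1844349560 + 1064144451 + 761002156 - 342325709 - 214481126 + 72533807 + 38887673 - 9289091 - 4087968 + 614154 + 204226 - 14883 - 3010 + 42 + 1
= 3913864295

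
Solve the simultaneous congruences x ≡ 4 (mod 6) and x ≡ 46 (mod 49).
46

Using Chinese Remainder Theorem:
M = 6 × 49 = 294
M1 = 49, M2 = 6
y1 = 49^(-1) mod 6 = 1
y2 = 6^(-1) mod 49 = 41
x = (4×49×1 + 46×6×41) mod 294 = 46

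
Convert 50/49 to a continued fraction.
[1; 49]

Euclidean algorithm steps:
50 = 1 × 49 + 1
49 = 49 × 1 + 0
Continued fraction: [1; 49]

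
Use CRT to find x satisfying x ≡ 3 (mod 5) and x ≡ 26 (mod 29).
113

Using Chinese Remainder Theorem:
M = 5 × 29 = 145
M1 = 29, M2 = 5
y1 = 29^(-1) mod 5 = 4
y2 = 5^(-1) mod 29 = 6
x = (3×29×4 + 26×5×6) mod 145 = 113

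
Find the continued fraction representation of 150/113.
[1; 3, 18, 2]

Euclidean algorithm steps:
150 = 1 × 113 + 37
113 = 3 × 37 + 2
37 = 18 × 2 + 1
2 = 2 × 1 + 0
Continued fraction: [1; 3, 18, 2]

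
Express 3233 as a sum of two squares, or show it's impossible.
23² + 52² (a=23, b=52)

Factorization: 3233 = 53 × 61
By Fermat: n is sum of two squares iff every prime p ≡ 3 (mod 4) appears to even power.
All primes ≡ 3 (mod 4) appear to even power.
Search a = 0, 1, 2, … for 3233 - a² a perfect square: first hit at a = 23: 3233 - 529 = 2704 = 52².
3233 = 23² + 52² = 529 + 2704 ✓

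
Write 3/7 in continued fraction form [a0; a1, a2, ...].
[0; 2, 3]

Euclidean algorithm steps:
3 = 0 × 7 + 3
7 = 2 × 3 + 1
3 = 3 × 1 + 0
Continued fraction: [0; 2, 3]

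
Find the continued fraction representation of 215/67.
[3; 4, 1, 3, 1, 2]

Euclidean algorithm steps:
215 = 3 × 67 + 14
67 = 4 × 14 + 11
14 = 1 × 11 + 3
11 = 3 × 3 + 2
3 = 1 × 2 + 1
2 = 2 × 1 + 0
Continued fraction: [3; 4, 1, 3, 1, 2]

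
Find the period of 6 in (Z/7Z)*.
2

7 is prime, so ord(6) divides φ(7) = 6.
Divisors of 6: 1, 2, 3, 6.
Repeated squaring: 6^1 ≡ 6, 6^2 ≡ 1, 6^4 ≡ 1 (mod 7).
Test 6^d mod 7 for each divisor d in increasing order:
6^1 ≡ 6
6^2 ≡ 1  ← first divisor giving 1
The order is 2.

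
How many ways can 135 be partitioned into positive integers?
9035836076

p(n) counts ways to write n as a sum of positive integers (order ignored).
Euler's pentagonal recurrence: p(k) = p(k-1) + p(k-2) - p(k-5) - p(k-7) + p(k-12) + p(k-15) - ... (offsets j(3j∓1)/2, signs ++--, p(0)=1, p(<0)=0).
DP table for k = 0..134: p(0)=1, p(1)=1, p(2)=2, p(3)=3, p(4)=5, p(5)=7, p(6)=11, p(7)=15, p(8)=22, p(9)=30, p(10)=42, p(11)=56, p(12)=77, p(13)=101, p(14)=135, p(15)=176, p(16)=231, p(17)=297, p(18)=385, p(19)=490, p(20)=627, p(21)=792, p(22)=1002, p(23)=1255, p(24)=1575, p(25)=1958, p(26)=2436, p(27)=3010, p(28)=3718, p(29)=4565, p(30)=5604, p(31)=6842, p(32)=8349, p(33)=10143, p(34)=12310, p(35)=14883, p(36)=17977, p(37)=21637, p(38)=26015, p(39)=31185, p(40)=37338, p(41)=44583, p(42)=53174, p(43)=63261, p(44)=75175, p(45)=89134, p(46)=105558, p(47)=124754, p(48)=147273, p(49)=173525, p(50)=204226, p(51)=239943, p(52)=281589, p(53)=329931, p(54)=386155, p(55)=451276, p(56)=526823, p(57)=614154, p(58)=715220, p(59)=831820, p(60)=966467, p(61)=1121505, p(62)=1300156, p(63)=1505499, p(64)=1741630, p(65)=2012558, p(66)=2323520, p(67)=2679689, p(68)=3087735, p(69)=3554345, p(70)=4087968, p(71)=4697205, p(72)=5392783, p(73)=6185689, p(74)=7089500, p(75)=8118264, p(76)=9289091, p(77)=10619863, p(78)=12132164, p(79)=13848650, p(80)=15796476, p(81)=18004327, p(82)=20506255, p(83)=23338469, p(84)=26543660, p(85)=30167357, p(86)=34262962, p(87)=38887673, p(88)=44108109, p(89)=49995925, p(90)=56634173, p(91)=64112359, p(92)=72533807, p(93)=82010177, p(94)=92669720, p(95)=104651419, p(96)=118114304, p(97)=133230930, p(98)=150198136, p(99)=169229875, p(100)=190569292, p(101)=214481126, p(102)=241265379, p(103)=271248950, p(104)=304801365, p(105)=342325709, p(106)=384276336, p(107)=431149389, p(108)=483502844, p(109)=541946240, p(110)=607163746, p(111)=679903203, p(112)=761002156, p(113)=851376628, p(114)=952050665, p(115)=1064144451, p(116)=1188908248, p(117)=1327710076, p(118)=1482074143, p(119)=1653668665, p(120)=1844349560, p(121)=2056148051, p(122)=2291320912, p(123)=2552338241, p(124)=2841940500, p(125)=3163127352, p(126)=3519222692, p(127)=3913864295, p(128)=4351078600, p(129)=4835271870, p(130)=5371315400, p(131)=5964539504, p(132)=6620830889, p(133)=7346629512, p(134)=8149040695.
Final step: p(135) = p(134) + p(133) - p(130) - p(128) + p(123) + p(120) - p(113) - p(109) + p(100) + p(95) - p(84) - p(78) + p(65) + p(58) - p(43) - p(35) + p(18) + p(9)
= 8149040695 + 7346629512 - 5371315400 - 4351078600 + 2552338241 + 1844349560 - 851376628 - 541946240 + 190569292 + 104651419 - 26543660 - 12132164 + 2012558 + 715220 - 63261 - 14883 + 385 + 30
= 9035836076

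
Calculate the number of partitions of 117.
1327710076

p(n) counts ways to write n as a sum of positive integers (order ignored).
Euler's pentagonal recurrence: p(k) = p(k-1) + p(k-2) - p(k-5) - p(k-7) + p(k-12) + p(k-15) - ... (offsets j(3j∓1)/2, signs ++--, p(0)=1, p(<0)=0).
DP table for k = 0..116: p(0)=1, p(1)=1, p(2)=2, p(3)=3, p(4)=5, p(5)=7, p(6)=11, p(7)=15, p(8)=22, p(9)=30, p(10)=42, p(11)=56, p(12)=77, p(13)=101, p(14)=135, p(15)=176, p(16)=231, p(17)=297, p(18)=385, p(19)=490, p(20)=627, p(21)=792, p(22)=1002, p(23)=1255, p(24)=1575, p(25)=1958, p(26)=2436, p(27)=3010, p(28)=3718, p(29)=4565, p(30)=5604, p(31)=6842, p(32)=8349, p(33)=10143, p(34)=12310, p(35)=14883, p(36)=17977, p(37)=21637, p(38)=26015, p(39)=31185, p(40)=37338, p(41)=44583, p(42)=53174, p(43)=63261, p(44)=75175, p(45)=89134, p(46)=105558, p(47)=124754, p(48)=147273, p(49)=173525, p(50)=204226, p(51)=239943, p(52)=281589, p(53)=329931, p(54)=386155, p(55)=451276, p(56)=526823, p(57)=614154, p(58)=715220, p(59)=831820, p(60)=966467, p(61)=1121505, p(62)=1300156, p(63)=1505499, p(64)=1741630, p(65)=2012558, p(66)=2323520, p(67)=2679689, p(68)=3087735, p(69)=3554345, p(70)=4087968, p(71)=4697205, p(72)=5392783, p(73)=6185689, p(74)=7089500, p(75)=8118264, p(76)=9289091, p(77)=10619863, p(78)=12132164, p(79)=13848650, p(80)=15796476, p(81)=18004327, p(82)=20506255, p(83)=23338469, p(84)=26543660, p(85)=30167357, p(86)=34262962, p(87)=38887673, p(88)=44108109, p(89)=49995925, p(90)=56634173, p(91)=64112359, p(92)=72533807, p(93)=82010177, p(94)=92669720, p(95)=104651419, p(96)=118114304, p(97)=133230930, p(98)=150198136, p(99)=169229875, p(100)=190569292, p(101)=214481126, p(102)=241265379, p(103)=271248950, p(104)=304801365, p(105)=342325709, p(106)=384276336, p(107)=431149389, p(108)=483502844, p(109)=541946240, p(110)=607163746, p(111)=679903203, p(112)=761002156, p(113)=851376628, p(114)=952050665, p(115)=1064144451, p(116)=1188908248.
Final step: p(117) = p(116) + p(115) - p(112) - p(110) + p(105) + p(102) - p(95) - p(91) + p(82) + p(77) - p(66) - p(60) + p(47) + p(40) - p(25) - p(17) + p(0)
= 1188908248 + 1064144451 - 761002156 - 607163746 + 342325709 + 241265379 - 104651419 - 64112359 + 20506255 + 10619863 - 2323520 - 966467 + 124754 + 37338 - 1958 - 297 + 1
= 1327710076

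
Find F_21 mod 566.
192

Matrix identity: Q^n = [[F_(n+1), F_n], [F_n, F_(n-1)]] with Q = [[1,1],[1,0]].
n = 21 = 10101₂. Square-and-multiply, entries mod 566:
Q^1 = [[1,1],[1,0]]
Q^2 = (Q^1)² = [[2,1],[1,1]]
Q^5 = (Q^2)²·Q = [[8,5],[5,3]]
Q^10 = (Q^5)² = [[89,55],[55,34]]
Q^21 = (Q^10)²·Q = [[165,192],[192,539]]
F_21 mod 566 = Q^21[0][1] = 192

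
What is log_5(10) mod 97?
35

Baby-step giant-step with step n = ⌈√97⌉ = 10.
Baby steps 5^j mod 97 (j:value) for j=0..9: 0:1, 1:5, 2:25, 3:28, 4:43, 5:21, 6:8, 7:40, 8:6, 9:30.
Giant-step multiplier: 5^(-10) ≡ 5^(96-10) = 5^86 ≡ 11 (mod 97).
Giant steps γ_i = 10·11^i mod 97: γ_0=10, γ_1=13, γ_2=46, γ_3=21 (in table at j=5).
x = i·n + j = 3·10 + 5 = 35.
Check: 5^35 ≡ 10 (mod 97).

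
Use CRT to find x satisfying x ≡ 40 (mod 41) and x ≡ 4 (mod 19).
327

Using Chinese Remainder Theorem:
M = 41 × 19 = 779
M1 = 19, M2 = 41
y1 = 19^(-1) mod 41 = 13
y2 = 41^(-1) mod 19 = 13
x = (40×19×13 + 4×41×13) mod 779 = 327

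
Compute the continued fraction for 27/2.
[13; 2]

Euclidean algorithm steps:
27 = 13 × 2 + 1
2 = 2 × 1 + 0
Continued fraction: [13; 2]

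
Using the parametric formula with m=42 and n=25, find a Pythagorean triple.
(1139, 2100, 2389)

Euclid's formula: a = m² - n², b = 2mn, c = m² + n²
m = 42, n = 25
a = 42² - 25² = 1764 - 625 = 1139
b = 2 × 42 × 25 = 2100
c = 42² + 25² = 1764 + 625 = 2389
Verification: 1139² + 2100² = 1297321 + 4410000 = 5707321 = 2389² ✓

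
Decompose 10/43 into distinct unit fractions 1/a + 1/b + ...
1/5 + 1/31 + 1/3333 + 1/22214445

Greedy algorithm:
10/43: ceiling(43/10) = 5, use 1/5
7/215: ceiling(215/7) = 31, use 1/31
2/6665: ceiling(6665/2) = 3333, use 1/3333
1/22214445: ceiling(22214445/1) = 22214445, use 1/22214445
Result: 10/43 = 1/5 + 1/31 + 1/3333 + 1/22214445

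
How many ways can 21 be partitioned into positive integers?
792

p(n) counts ways to write n as a sum of positive integers (order ignored).
Euler's pentagonal recurrence: p(k) = p(k-1) + p(k-2) - p(k-5) - p(k-7) + p(k-12) + p(k-15) - ... (offsets j(3j∓1)/2, signs ++--, p(0)=1, p(<0)=0).
DP table for k = 0..20: p(0)=1, p(1)=1, p(2)=2, p(3)=3, p(4)=5, p(5)=7, p(6)=11, p(7)=15, p(8)=22, p(9)=30, p(10)=42, p(11)=56, p(12)=77, p(13)=101, p(14)=135, p(15)=176, p(16)=231, p(17)=297, p(18)=385, p(19)=490, p(20)=627.
Final step: p(21) = p(20) + p(19) - p(16) - p(14) + p(9) + p(6)
= 627 + 490 - 231 - 135 + 30 + 11
= 792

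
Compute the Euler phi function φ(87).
56

87 = 3 × 29
φ(n) = n × ∏(1 - 1/p) for each prime p dividing n
φ(87) = 87 × (1 - 1/3) × (1 - 1/29) = 56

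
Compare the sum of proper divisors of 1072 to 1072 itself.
deficient

Proper divisors of 1072: sum = 1 + 2 + 4 + 8 + 16 + 67 + 134 + 268 + 536 = 1036
Since 1036 < 1072, 1072 is deficient.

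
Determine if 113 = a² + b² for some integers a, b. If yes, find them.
7² + 8² (a=7, b=8)

Factorization: 113 = 113
By Fermat: n is sum of two squares iff every prime p ≡ 3 (mod 4) appears to even power.
All primes ≡ 3 (mod 4) appear to even power.
Search a = 0, 1, 2, … for 113 - a² a perfect square: first hit at a = 7: 113 - 49 = 64 = 8².
113 = 7² + 8² = 49 + 64 ✓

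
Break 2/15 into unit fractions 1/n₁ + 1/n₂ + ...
1/8 + 1/120

Greedy algorithm:
2/15: ceiling(15/2) = 8, use 1/8
1/120: ceiling(120/1) = 120, use 1/120
Result: 2/15 = 1/8 + 1/120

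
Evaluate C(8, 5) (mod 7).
0

Using Lucas' theorem:
Write n=8 and k=5 in base 7:
n in base 7: [1, 1]
k in base 7: [0, 5]
C(8,5) mod 7 = ∏ C(n_i, k_i) mod 7
Digit binomials (mod 7): C(1,0) = 1; C(1,5) = 0 (k_i > n_i)
Product: 1 × 0 = 0 ≡ 0 (mod 7)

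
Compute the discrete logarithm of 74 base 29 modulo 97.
17

Baby-step giant-step with step n = ⌈√97⌉ = 10.
Baby steps 29^j mod 97 (j:value) for j=0..9: 0:1, 1:29, 2:65, 3:42, 4:54, 5:14, 6:18, 7:37, 8:6, 9:77.
Giant-step multiplier: 29^(-10) ≡ 29^(96-10) = 29^86 ≡ 49 (mod 97).
Giant steps γ_i = 74·49^i mod 97: γ_0=74, γ_1=37 (in table at j=7).
x = i·n + j = 1·10 + 7 = 17.
Check: 29^17 ≡ 74 (mod 97).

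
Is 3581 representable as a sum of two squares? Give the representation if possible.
10² + 59² (a=10, b=59)

Factorization: 3581 = 3581
By Fermat: n is sum of two squares iff every prime p ≡ 3 (mod 4) appears to even power.
All primes ≡ 3 (mod 4) appear to even power.
Search a = 0, 1, 2, … for 3581 - a² a perfect square: first hit at a = 10: 3581 - 100 = 3481 = 59².
3581 = 10² + 59² = 100 + 3481 ✓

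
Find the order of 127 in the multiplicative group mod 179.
178

179 is prime, so ord(127) divides φ(179) = 178.
Divisors of 178: 1, 2, 89, 178.
Repeated squaring: 127^1 ≡ 127, 127^2 ≡ 19, 127^4 ≡ 3, 127^8 ≡ 9, 127^16 ≡ 81, 127^32 ≡ 117, 127^64 ≡ 85, 127^128 ≡ 65 (mod 179).
Test 127^d mod 179 for each divisor d in increasing order:
127^1 ≡ 127
127^2 ≡ 19
127^89 = 127^64·127^16·127^8·127^1 ≡ 178
127^178 = 127^128·127^32·127^16·127^2 ≡ 1  ← first divisor giving 1
The order is 178.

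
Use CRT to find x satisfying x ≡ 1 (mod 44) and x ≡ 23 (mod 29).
661

Using Chinese Remainder Theorem:
M = 44 × 29 = 1276
M1 = 29, M2 = 44
y1 = 29^(-1) mod 44 = 41
y2 = 44^(-1) mod 29 = 2
x = (1×29×41 + 23×44×2) mod 1276 = 661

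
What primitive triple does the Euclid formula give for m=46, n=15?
(1891, 1380, 2341)

Euclid's formula: a = m² - n², b = 2mn, c = m² + n²
m = 46, n = 15
a = 46² - 15² = 2116 - 225 = 1891
b = 2 × 46 × 15 = 1380
c = 46² + 15² = 2116 + 225 = 2341
Verification: 1891² + 1380² = 3575881 + 1904400 = 5480281 = 2341² ✓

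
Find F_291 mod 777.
233

Matrix identity: Q^n = [[F_(n+1), F_n], [F_n, F_(n-1)]] with Q = [[1,1],[1,0]].
n = 291 = 100100011₂. Square-and-multiply, entries mod 777:
Q^1 = [[1,1],[1,0]]
Q^2 = (Q^1)² = [[2,1],[1,1]]
Q^4 = (Q^2)² = [[5,3],[3,2]]
Q^9 = (Q^4)²·Q = [[55,34],[34,21]]
Q^18 = (Q^9)² = [[296,253],[253,43]]
Q^36 = (Q^18)² = [[110,297],[297,590]]
Q^72 = (Q^36)² = [[76,441],[441,412]]
Q^145 = (Q^72)²·Q = [[547,568],[568,756]]
Q^291 = (Q^145)²·Q = [[633,233],[233,400]]
F_291 mod 777 = Q^291[0][1] = 233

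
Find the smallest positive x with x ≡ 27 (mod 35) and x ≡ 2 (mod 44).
1322

Using Chinese Remainder Theorem:
M = 35 × 44 = 1540
M1 = 44, M2 = 35
y1 = 44^(-1) mod 35 = 4
y2 = 35^(-1) mod 44 = 39
x = (27×44×4 + 2×35×39) mod 1540 = 1322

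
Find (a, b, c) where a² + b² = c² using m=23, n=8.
(465, 368, 593)

Euclid's formula: a = m² - n², b = 2mn, c = m² + n²
m = 23, n = 8
a = 23² - 8² = 529 - 64 = 465
b = 2 × 23 × 8 = 368
c = 23² + 8² = 529 + 64 = 593
Verification: 465² + 368² = 216225 + 135424 = 351649 = 593² ✓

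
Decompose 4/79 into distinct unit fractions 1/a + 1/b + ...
1/20 + 1/1580

Greedy algorithm:
4/79: ceiling(79/4) = 20, use 1/20
1/1580: ceiling(1580/1) = 1580, use 1/1580
Result: 4/79 = 1/20 + 1/1580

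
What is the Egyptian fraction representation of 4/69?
1/18 + 1/414

Greedy algorithm:
4/69: ceiling(69/4) = 18, use 1/18
1/414: ceiling(414/1) = 414, use 1/414
Result: 4/69 = 1/18 + 1/414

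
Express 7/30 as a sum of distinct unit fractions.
1/5 + 1/30

Greedy algorithm:
7/30: ceiling(30/7) = 5, use 1/5
1/30: ceiling(30/1) = 30, use 1/30
Result: 7/30 = 1/5 + 1/30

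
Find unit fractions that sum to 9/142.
1/16 + 1/1136

Greedy algorithm:
9/142: ceiling(142/9) = 16, use 1/16
1/1136: ceiling(1136/1) = 1136, use 1/1136
Result: 9/142 = 1/16 + 1/1136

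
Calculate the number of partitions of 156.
73232243759

p(n) counts ways to write n as a sum of positive integers (order ignored).
Euler's pentagonal recurrence: p(k) = p(k-1) + p(k-2) - p(k-5) - p(k-7) + p(k-12) + p(k-15) - ... (offsets j(3j∓1)/2, signs ++--, p(0)=1, p(<0)=0).
DP table for k = 0..155: p(0)=1, p(1)=1, p(2)=2, p(3)=3, p(4)=5, p(5)=7, p(6)=11, p(7)=15, p(8)=22, p(9)=30, p(10)=42, p(11)=56, p(12)=77, p(13)=101, p(14)=135, p(15)=176, p(16)=231, p(17)=297, p(18)=385, p(19)=490, p(20)=627, p(21)=792, p(22)=1002, p(23)=1255, p(24)=1575, p(25)=1958, p(26)=2436, p(27)=3010, p(28)=3718, p(29)=4565, p(30)=5604, p(31)=6842, p(32)=8349, p(33)=10143, p(34)=12310, p(35)=14883, p(36)=17977, p(37)=21637, p(38)=26015, p(39)=31185, p(40)=37338, p(41)=44583, p(42)=53174, p(43)=63261, p(44)=75175, p(45)=89134, p(46)=105558, p(47)=124754, p(48)=147273, p(49)=173525, p(50)=204226, p(51)=239943, p(52)=281589, p(53)=329931, p(54)=386155, p(55)=451276, p(56)=526823, p(57)=614154, p(58)=715220, p(59)=831820, p(60)=966467, p(61)=1121505, p(62)=1300156, p(63)=1505499, p(64)=1741630, p(65)=2012558, p(66)=2323520, p(67)=2679689, p(68)=3087735, p(69)=3554345, p(70)=4087968, p(71)=4697205, p(72)=5392783, p(73)=6185689, p(74)=7089500, p(75)=8118264, p(76)=9289091, p(77)=10619863, p(78)=12132164, p(79)=13848650, p(80)=15796476, p(81)=18004327, p(82)=20506255, p(83)=23338469, p(84)=26543660, p(85)=30167357, p(86)=34262962, p(87)=38887673, p(88)=44108109, p(89)=49995925, p(90)=56634173, p(91)=64112359, p(92)=72533807, p(93)=82010177, p(94)=92669720, p(95)=104651419, p(96)=118114304, p(97)=133230930, p(98)=150198136, p(99)=169229875, p(100)=190569292, p(101)=214481126, p(102)=241265379, p(103)=271248950, p(104)=304801365, p(105)=342325709, p(106)=384276336, p(107)=431149389, p(108)=483502844, p(109)=541946240, p(110)=607163746, p(111)=679903203, p(112)=761002156, p(113)=851376628, p(114)=952050665, p(115)=1064144451, p(116)=1188908248, p(117)=1327710076, p(118)=1482074143, p(119)=1653668665, p(120)=1844349560, p(121)=2056148051, p(122)=2291320912, p(123)=2552338241, p(124)=2841940500, p(125)=3163127352, p(126)=3519222692, p(127)=3913864295, p(128)=4351078600, p(129)=4835271870, p(130)=5371315400, p(131)=5964539504, p(132)=6620830889, p(133)=7346629512, p(134)=8149040695, p(135)=9035836076, p(136)=10015581680, p(137)=11097645016, p(138)=12292341831, p(139)=13610949895, p(140)=15065878135, p(141)=16670689208, p(142)=18440293320, p(143)=20390982757, p(144)=22540654445, p(145)=24908858009, p(146)=27517052599, p(147)=30388671978, p(148)=33549419497, p(149)=37027355200, p(150)=40853235313, p(151)=45060624582, p(152)=49686288421, p(153)=54770336324, p(154)=60356673280, p(155)=66493182097.
Final step: p(156) = p(155) + p(154) - p(151) - p(149) + p(144) + p(141) - p(134) - p(130) + p(121) + p(116) - p(105) - p(99) + p(86) + p(79) - p(64) - p(56) + p(39) + p(30) - p(11) - p(1)
= 66493182097 + 60356673280 - 45060624582 - 37027355200 + 22540654445 + 16670689208 - 8149040695 - 5371315400 + 2056148051 + 1188908248 - 342325709 - 169229875 + 34262962 + 13848650 - 1741630 - 526823 + 31185 + 5604 - 56 - 1
= 73232243759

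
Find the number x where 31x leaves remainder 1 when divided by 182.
47

gcd(31, 182) = 1, so the inverse exists.
Extended Euclidean algorithm on (182, 31):
182 = 5 × 31 + 27  ⟹  27 = (1)·182 + (-5)·31
31 = 1 × 27 + 4  ⟹  4 = (-1)·182 + (6)·31
27 = 6 × 4 + 3  ⟹  3 = (7)·182 + (-41)·31
4 = 1 × 3 + 1  ⟹  1 = (-8)·182 + (47)·31
So (47)·31 ≡ 1 (mod 182), i.e. 31^(-1) ≡ 47 (mod 182).
Check: 31 × 47 = 1457 ≡ 1 (mod 182)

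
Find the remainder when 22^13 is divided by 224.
64

Repeated squaring. Binary of 13 = 1101.
22^1 ≡ 22 (mod 224); 22^2 ≡ 36 (mod 224); 22^4 ≡ 176 (mod 224); 22^8 ≡ 64 (mod 224)
22^13 = 22^1 × 22^4 × 22^8 ≡ 64 (mod 224)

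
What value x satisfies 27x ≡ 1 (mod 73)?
46

gcd(27, 73) = 1, so the inverse exists.
Extended Euclidean algorithm on (73, 27):
73 = 2 × 27 + 19  ⟹  19 = (1)·73 + (-2)·27
27 = 1 × 19 + 8  ⟹  8 = (-1)·73 + (3)·27
19 = 2 × 8 + 3  ⟹  3 = (3)·73 + (-8)·27
8 = 2 × 3 + 2  ⟹  2 = (-7)·73 + (19)·27
3 = 1 × 2 + 1  ⟹  1 = (10)·73 + (-27)·27
So (-27)·27 ≡ 1 (mod 73), i.e. 27^(-1) ≡ -27 ≡ 46 (mod 73).
Check: 27 × 46 = 1242 ≡ 1 (mod 73)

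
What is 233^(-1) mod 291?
5

gcd(233, 291) = 1, so the inverse exists.
Extended Euclidean algorithm on (291, 233):
291 = 1 × 233 + 58  ⟹  58 = (1)·291 + (-1)·233
233 = 4 × 58 + 1  ⟹  1 = (-4)·291 + (5)·233
So (5)·233 ≡ 1 (mod 291), i.e. 233^(-1) ≡ 5 (mod 291).
Check: 233 × 5 = 1165 ≡ 1 (mod 291)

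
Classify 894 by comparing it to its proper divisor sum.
abundant

Proper divisors of 894: sum = 1 + 2 + 3 + 6 + 149 + 298 + 447 = 906
Since 906 > 894, 894 is abundant.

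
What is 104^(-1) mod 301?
55

gcd(104, 301) = 1, so the inverse exists.
Extended Euclidean algorithm on (301, 104):
301 = 2 × 104 + 93  ⟹  93 = (1)·301 + (-2)·104
104 = 1 × 93 + 11  ⟹  11 = (-1)·301 + (3)·104
93 = 8 × 11 + 5  ⟹  5 = (9)·301 + (-26)·104
11 = 2 × 5 + 1  ⟹  1 = (-19)·301 + (55)·104
So (55)·104 ≡ 1 (mod 301), i.e. 104^(-1) ≡ 55 (mod 301).
Check: 104 × 55 = 5720 ≡ 1 (mod 301)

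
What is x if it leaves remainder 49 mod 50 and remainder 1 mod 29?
349

Using Chinese Remainder Theorem:
M = 50 × 29 = 1450
M1 = 29, M2 = 50
y1 = 29^(-1) mod 50 = 19
y2 = 50^(-1) mod 29 = 18
x = (49×29×19 + 1×50×18) mod 1450 = 349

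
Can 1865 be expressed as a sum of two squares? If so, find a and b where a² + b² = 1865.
4² + 43² (a=4, b=43)

Factorization: 1865 = 5 × 373
By Fermat: n is sum of two squares iff every prime p ≡ 3 (mod 4) appears to even power.
All primes ≡ 3 (mod 4) appear to even power.
Search a = 0, 1, 2, … for 1865 - a² a perfect square: first hit at a = 4: 1865 - 16 = 1849 = 43².
1865 = 4² + 43² = 16 + 1849 ✓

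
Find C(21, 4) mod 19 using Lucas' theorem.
0

Using Lucas' theorem:
Write n=21 and k=4 in base 19:
n in base 19: [1, 2]
k in base 19: [0, 4]
C(21,4) mod 19 = ∏ C(n_i, k_i) mod 19
Digit binomials (mod 19): C(1,0) = 1; C(2,4) = 0 (k_i > n_i)
Product: 1 × 0 = 0 ≡ 0 (mod 19)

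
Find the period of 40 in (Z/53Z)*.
26

53 is prime, so ord(40) divides φ(53) = 52.
Divisors of 52: 1, 2, 4, 13, 26, 52.
Repeated squaring: 40^1 ≡ 40, 40^2 ≡ 10, 40^4 ≡ 47, 40^8 ≡ 36, 40^16 ≡ 24, 40^32 ≡ 46 (mod 53).
Test 40^d mod 53 for each divisor d in increasing order:
40^1 ≡ 40
40^2 ≡ 10
40^4 ≡ 47
40^13 = 40^8·40^4·40^1 ≡ 52
40^26 = 40^16·40^8·40^2 ≡ 1  ← first divisor giving 1
The order is 26.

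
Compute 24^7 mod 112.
80

Repeated squaring. Binary of 7 = 111.
24^1 ≡ 24 (mod 112); 24^2 ≡ 16 (mod 112); 24^4 ≡ 32 (mod 112)
24^7 = 24^1 × 24^2 × 24^4 ≡ 80 (mod 112)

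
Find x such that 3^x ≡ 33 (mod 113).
75

Baby-step giant-step with step n = ⌈√113⌉ = 11.
Baby steps 3^j mod 113 (j:value) for j=0..10: 0:1, 1:3, 2:9, 3:27, 4:81, 5:17, 6:51, 7:40, 8:7, 9:21, 10:63.
Giant-step multiplier: 3^(-11) ≡ 3^(112-11) = 3^101 ≡ 58 (mod 113).
Giant steps γ_i = 33·58^i mod 113: γ_0=33, γ_1=106, γ_2=46, γ_3=69, γ_4=47, γ_5=14, γ_6=21 (in table at j=9).
x = i·n + j = 6·11 + 9 = 75.
Check: 3^75 ≡ 33 (mod 113).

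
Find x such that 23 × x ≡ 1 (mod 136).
71

gcd(23, 136) = 1, so the inverse exists.
Extended Euclidean algorithm on (136, 23):
136 = 5 × 23 + 21  ⟹  21 = (1)·136 + (-5)·23
23 = 1 × 21 + 2  ⟹  2 = (-1)·136 + (6)·23
21 = 10 × 2 + 1  ⟹  1 = (11)·136 + (-65)·23
So (-65)·23 ≡ 1 (mod 136), i.e. 23^(-1) ≡ -65 ≡ 71 (mod 136).
Check: 23 × 71 = 1633 ≡ 1 (mod 136)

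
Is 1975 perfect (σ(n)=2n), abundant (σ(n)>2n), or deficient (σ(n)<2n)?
deficient

Proper divisors of 1975: sum = 1 + 5 + 25 + 79 + 395 = 505
Since 505 < 1975, 1975 is deficient.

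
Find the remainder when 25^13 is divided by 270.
205

Repeated squaring. Binary of 13 = 1101.
25^1 ≡ 25 (mod 270); 25^2 ≡ 85 (mod 270); 25^4 ≡ 205 (mod 270); 25^8 ≡ 175 (mod 270)
25^13 = 25^1 × 25^4 × 25^8 ≡ 205 (mod 270)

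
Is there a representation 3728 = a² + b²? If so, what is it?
32² + 52² (a=32, b=52)

Factorization: 3728 = 2^4 × 233
By Fermat: n is sum of two squares iff every prime p ≡ 3 (mod 4) appears to even power.
All primes ≡ 3 (mod 4) appear to even power.
Search a = 0, 1, 2, … for 3728 - a² a perfect square: first hit at a = 32: 3728 - 1024 = 2704 = 52².
3728 = 32² + 52² = 1024 + 2704 ✓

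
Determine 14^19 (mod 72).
32

Repeated squaring. Binary of 19 = 10011.
14^1 ≡ 14 (mod 72); 14^2 ≡ 52 (mod 72); 14^4 ≡ 40 (mod 72); 14^8 ≡ 16 (mod 72); 14^16 ≡ 40 (mod 72)
14^19 = 14^1 × 14^2 × 14^16 ≡ 32 (mod 72)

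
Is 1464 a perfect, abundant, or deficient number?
abundant

Proper divisors of 1464: sum = 1 + 2 + 3 + 4 + 6 + 8 + 12 + 24 + 61 + 122 + 183 + 244 + 366 + 488 + 732 = 2256
Since 2256 > 1464, 1464 is abundant.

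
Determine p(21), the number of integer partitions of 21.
792

p(n) counts ways to write n as a sum of positive integers (order ignored).
Euler's pentagonal recurrence: p(k) = p(k-1) + p(k-2) - p(k-5) - p(k-7) + p(k-12) + p(k-15) - ... (offsets j(3j∓1)/2, signs ++--, p(0)=1, p(<0)=0).
DP table for k = 0..20: p(0)=1, p(1)=1, p(2)=2, p(3)=3, p(4)=5, p(5)=7, p(6)=11, p(7)=15, p(8)=22, p(9)=30, p(10)=42, p(11)=56, p(12)=77, p(13)=101, p(14)=135, p(15)=176, p(16)=231, p(17)=297, p(18)=385, p(19)=490, p(20)=627.
Final step: p(21) = p(20) + p(19) - p(16) - p(14) + p(9) + p(6)
= 627 + 490 - 231 - 135 + 30 + 11
= 792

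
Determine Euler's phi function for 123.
80

123 = 3 × 41
φ(n) = n × ∏(1 - 1/p) for each prime p dividing n
φ(123) = 123 × (1 - 1/3) × (1 - 1/41) = 80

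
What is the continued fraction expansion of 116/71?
[1; 1, 1, 1, 2, 1, 2, 2]

Euclidean algorithm steps:
116 = 1 × 71 + 45
71 = 1 × 45 + 26
45 = 1 × 26 + 19
26 = 1 × 19 + 7
19 = 2 × 7 + 5
7 = 1 × 5 + 2
5 = 2 × 2 + 1
2 = 2 × 1 + 0
Continued fraction: [1; 1, 1, 1, 2, 1, 2, 2]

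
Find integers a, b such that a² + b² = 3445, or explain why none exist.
9² + 58² (a=9, b=58)

Factorization: 3445 = 5 × 13 × 53
By Fermat: n is sum of two squares iff every prime p ≡ 3 (mod 4) appears to even power.
All primes ≡ 3 (mod 4) appear to even power.
Search a = 0, 1, 2, … for 3445 - a² a perfect square: first hit at a = 9: 3445 - 81 = 3364 = 58².
3445 = 9² + 58² = 81 + 3364 ✓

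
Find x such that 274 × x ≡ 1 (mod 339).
73

gcd(274, 339) = 1, so the inverse exists.
Extended Euclidean algorithm on (339, 274):
339 = 1 × 274 + 65  ⟹  65 = (1)·339 + (-1)·274
274 = 4 × 65 + 14  ⟹  14 = (-4)·339 + (5)·274
65 = 4 × 14 + 9  ⟹  9 = (17)·339 + (-21)·274
14 = 1 × 9 + 5  ⟹  5 = (-21)·339 + (26)·274
9 = 1 × 5 + 4  ⟹  4 = (38)·339 + (-47)·274
5 = 1 × 4 + 1  ⟹  1 = (-59)·339 + (73)·274
So (73)·274 ≡ 1 (mod 339), i.e. 274^(-1) ≡ 73 (mod 339).
Check: 274 × 73 = 20002 ≡ 1 (mod 339)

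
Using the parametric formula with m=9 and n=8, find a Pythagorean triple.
(17, 144, 145)

Euclid's formula: a = m² - n², b = 2mn, c = m² + n²
m = 9, n = 8
a = 9² - 8² = 81 - 64 = 17
b = 2 × 9 × 8 = 144
c = 9² + 8² = 81 + 64 = 145
Verification: 17² + 144² = 289 + 20736 = 21025 = 145² ✓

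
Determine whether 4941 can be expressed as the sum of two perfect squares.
45² + 54² (a=45, b=54)

Factorization: 4941 = 3^4 × 61
By Fermat: n is sum of two squares iff every prime p ≡ 3 (mod 4) appears to even power.
All primes ≡ 3 (mod 4) appear to even power.
Search a = 0, 1, 2, … for 4941 - a² a perfect square: first hit at a = 45: 4941 - 2025 = 2916 = 54².
4941 = 45² + 54² = 2025 + 2916 ✓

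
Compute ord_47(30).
46

47 is prime, so ord(30) divides φ(47) = 46.
Divisors of 46: 1, 2, 23, 46.
Repeated squaring: 30^1 ≡ 30, 30^2 ≡ 7, 30^4 ≡ 2, 30^8 ≡ 4, 30^16 ≡ 16, 30^32 ≡ 21 (mod 47).
Test 30^d mod 47 for each divisor d in increasing order:
30^1 ≡ 30
30^2 ≡ 7
30^23 = 30^16·30^4·30^2·30^1 ≡ 46
30^46 = 30^32·30^8·30^4·30^2 ≡ 1  ← first divisor giving 1
The order is 46.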